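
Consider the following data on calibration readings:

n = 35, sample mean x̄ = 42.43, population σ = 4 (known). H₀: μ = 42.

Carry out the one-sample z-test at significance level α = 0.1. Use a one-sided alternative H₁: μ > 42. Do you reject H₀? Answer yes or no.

SE = σ/√n = 4/√35 = 0.6761
z = (x̄−μ₀)/SE = (42.43−42)/0.6761 = 0.6360
p-value (one-sided, H₁ greater) = 0.26240
At α=0.1: p ≥ α → fail to reject H₀

reject H₀: no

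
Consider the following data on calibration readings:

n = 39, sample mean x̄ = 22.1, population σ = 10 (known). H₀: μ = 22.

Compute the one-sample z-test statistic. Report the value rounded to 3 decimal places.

SE = σ/√n = 10/√39 = 1.6013
z = (x̄−μ₀)/SE = (22.1−22)/1.6013 = 0.0624

test statistic = 0.062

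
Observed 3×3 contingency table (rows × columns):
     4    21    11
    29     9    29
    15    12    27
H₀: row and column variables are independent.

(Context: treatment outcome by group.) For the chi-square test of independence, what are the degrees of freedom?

df = (r−1)(c−1) = (3−1)·(3−1) = 4

degrees of freedom = 4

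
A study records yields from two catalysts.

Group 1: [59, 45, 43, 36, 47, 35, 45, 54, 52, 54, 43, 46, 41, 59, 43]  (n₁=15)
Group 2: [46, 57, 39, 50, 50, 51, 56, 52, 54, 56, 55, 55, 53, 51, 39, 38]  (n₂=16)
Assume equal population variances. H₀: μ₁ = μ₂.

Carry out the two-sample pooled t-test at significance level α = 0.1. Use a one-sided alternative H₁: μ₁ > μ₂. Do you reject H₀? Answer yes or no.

x̄₁=46.800, s₁=7.408, n₁=15
x̄₂=50.125, s₂=6.344, n₂=16
s_p² = [14·7.408² + 15·6.344²]/29 = 47.3155
SE = √(s_p²·(1/15+1/16)) = 2.4722
t = (46.800−50.125)/2.4722 = -1.3450
df = 29
p-value (one-sided, H₁ greater) = 0.90547
At α=0.1: p ≥ α → fail to reject H₀

reject H₀: no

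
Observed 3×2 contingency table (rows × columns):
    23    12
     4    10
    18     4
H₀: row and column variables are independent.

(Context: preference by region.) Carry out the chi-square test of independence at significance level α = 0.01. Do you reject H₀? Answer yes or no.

Row totals [35, 14, 22], col totals [45, 26], n=71
χ² = (23−22.18)²/22.18 + (12−12.82)²/12.82 + (4−8.87)²/8.87 + (10−5.13)²/5.13 + (18−13.94)²/13.94 + (4−8.06)²/8.06 = 10.6132
df = 2
p-value (upper-tail) = 0.00496
At α=0.01: p < α → reject H₀

reject H₀: yes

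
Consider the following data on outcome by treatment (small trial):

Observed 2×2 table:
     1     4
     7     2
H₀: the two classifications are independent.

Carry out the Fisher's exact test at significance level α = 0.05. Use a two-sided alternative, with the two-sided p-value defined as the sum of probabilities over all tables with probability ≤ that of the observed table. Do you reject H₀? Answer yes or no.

Margins: r₁=5, r₂=9, c₁=8, c₂=6, n=14
p_obs = C(5,1)·C(9,7)/C(14,8); sum pmf over tables with pmf ≤ p_obs
p-value (two-sided) = 0.09091
At α=0.05: p ≥ α → fail to reject H₀

reject H₀: no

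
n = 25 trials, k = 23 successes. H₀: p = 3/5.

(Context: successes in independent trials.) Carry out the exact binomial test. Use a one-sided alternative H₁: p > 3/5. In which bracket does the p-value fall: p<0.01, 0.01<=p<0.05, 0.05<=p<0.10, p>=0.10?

Exact binomial: n=25, k=23, p₀=3/5=0.6000
P(X≥23) from Σ C(n,i)·p₀^i·(1−p₀)^(n−i)
p-value (one-sided, H₁ greater) = 0.00043
→ bracket: p<0.01

p-value bracket: p<0.01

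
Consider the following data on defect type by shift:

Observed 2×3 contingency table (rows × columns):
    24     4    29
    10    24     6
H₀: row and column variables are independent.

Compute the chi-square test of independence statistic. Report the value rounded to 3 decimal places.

test statistic = 33.205

Row totals [57, 40], col totals [34, 28, 35], n=97
χ² = (24−19.98)²/19.98 + (4−16.45)²/16.45 + (29−20.57)²/20.57 + (10−14.02)²/14.02 + (24−11.55)²/11.55 + (6−14.43)²/14.43 = 33.2052
df = 2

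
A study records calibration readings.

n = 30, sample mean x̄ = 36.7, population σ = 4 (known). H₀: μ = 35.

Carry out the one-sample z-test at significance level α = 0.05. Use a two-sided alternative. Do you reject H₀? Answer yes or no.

SE = σ/√n = 4/√30 = 0.7303
z = (x̄−μ₀)/SE = (36.7−35)/0.7303 = 2.3278
p-value (two-sided) = 0.01992
At α=0.05: p < α → reject H₀

reject H₀: yes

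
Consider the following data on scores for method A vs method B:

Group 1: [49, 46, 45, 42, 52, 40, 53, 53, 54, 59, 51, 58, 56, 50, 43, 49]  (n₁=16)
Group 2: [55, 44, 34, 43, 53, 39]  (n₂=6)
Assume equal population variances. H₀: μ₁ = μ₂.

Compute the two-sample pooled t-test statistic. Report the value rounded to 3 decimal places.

test statistic = 1.760

x̄₁=50.000, s₁=5.633, n₁=16
x̄₂=44.667, s₂=8.066, n₂=6
s_p² = [15·5.633² + 5·8.066²]/20 = 40.0667
SE = √(s_p²·(1/16+1/6)) = 3.0302
t = (50.000−44.667)/3.0302 = 1.7601
df = 20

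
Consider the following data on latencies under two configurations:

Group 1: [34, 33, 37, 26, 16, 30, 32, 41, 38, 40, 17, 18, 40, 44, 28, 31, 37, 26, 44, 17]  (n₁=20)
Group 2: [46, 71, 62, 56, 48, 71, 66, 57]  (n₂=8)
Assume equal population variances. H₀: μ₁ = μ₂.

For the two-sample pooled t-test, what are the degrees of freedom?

degrees of freedom = 26

df = n₁ + n₂ − 2 = 20 + 8 − 2 = 26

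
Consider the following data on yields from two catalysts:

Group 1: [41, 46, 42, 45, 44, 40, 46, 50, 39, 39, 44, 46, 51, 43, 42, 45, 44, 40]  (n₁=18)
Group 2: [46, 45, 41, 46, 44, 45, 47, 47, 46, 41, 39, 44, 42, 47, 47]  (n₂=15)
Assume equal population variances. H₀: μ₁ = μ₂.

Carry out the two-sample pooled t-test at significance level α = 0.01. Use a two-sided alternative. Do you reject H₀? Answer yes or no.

x̄₁=43.722, s₁=3.409, n₁=18
x̄₂=44.467, s₂=2.588, n₂=15
s_p² = [17·3.409² + 14·2.588²]/31 = 9.3982
SE = √(s_p²·(1/18+1/15)) = 1.0718
t = (43.722−44.467)/1.0718 = -0.6946
df = 31
p-value (two-sided) = 0.49248
At α=0.01: p ≥ α → fail to reject H₀

reject H₀: no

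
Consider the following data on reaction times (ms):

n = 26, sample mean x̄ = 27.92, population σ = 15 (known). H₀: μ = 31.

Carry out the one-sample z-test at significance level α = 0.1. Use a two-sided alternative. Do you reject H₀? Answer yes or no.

reject H₀: no

SE = σ/√n = 15/√26 = 2.9417
z = (x̄−μ₀)/SE = (27.92−31)/2.9417 = -1.0470
p-value (two-sided) = 0.29510
At α=0.1: p ≥ α → fail to reject H₀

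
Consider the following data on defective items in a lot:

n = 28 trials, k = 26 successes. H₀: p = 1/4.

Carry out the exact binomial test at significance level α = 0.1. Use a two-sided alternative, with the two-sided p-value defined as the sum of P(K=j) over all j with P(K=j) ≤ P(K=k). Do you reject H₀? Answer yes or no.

Exact binomial: n=28, k=26, p₀=1/4=0.2500
P(X=j) = C(n,j)·p₀^j·(1−p₀)^(n−j); p = Σ P(X=j) over j with P(X=j) ≤ P(X=26)
p-value (two-sided) = 0.00000
At α=0.1: p < α → reject H₀

reject H₀: yes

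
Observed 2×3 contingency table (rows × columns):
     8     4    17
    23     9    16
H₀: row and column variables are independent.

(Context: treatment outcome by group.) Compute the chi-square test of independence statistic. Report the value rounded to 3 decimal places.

test statistic = 4.816

Row totals [29, 48], col totals [31, 13, 33], n=77
χ² = (8−11.68)²/11.68 + (4−4.90)²/4.90 + (17−12.43)²/12.43 + (23−19.32)²/19.32 + (9−8.10)²/8.10 + (16−20.57)²/20.57 = 4.8164
df = 2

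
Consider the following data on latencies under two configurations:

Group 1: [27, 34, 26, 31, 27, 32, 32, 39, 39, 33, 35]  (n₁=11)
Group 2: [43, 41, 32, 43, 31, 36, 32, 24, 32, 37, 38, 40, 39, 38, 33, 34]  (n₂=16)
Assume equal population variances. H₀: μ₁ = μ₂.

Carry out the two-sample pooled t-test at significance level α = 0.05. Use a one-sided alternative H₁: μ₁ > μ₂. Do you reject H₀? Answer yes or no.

x̄₁=32.273, s₁=4.452, n₁=11
x̄₂=35.812, s₂=5.076, n₂=16
s_p² = [10·4.452² + 15·5.076²]/25 = 23.3848
SE = √(s_p²·(1/11+1/16)) = 1.8941
t = (32.273−35.812)/1.8941 = -1.8689
df = 25
p-value (one-sided, H₁ greater) = 0.96330
At α=0.05: p ≥ α → fail to reject H₀

reject H₀: no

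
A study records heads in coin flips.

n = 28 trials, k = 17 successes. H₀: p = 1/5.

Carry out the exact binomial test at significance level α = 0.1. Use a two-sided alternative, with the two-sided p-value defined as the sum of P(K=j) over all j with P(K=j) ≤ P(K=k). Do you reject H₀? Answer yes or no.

Exact binomial: n=28, k=17, p₀=1/5=0.2000
P(X=j) = C(n,j)·p₀^j·(1−p₀)^(n−j); p = Σ P(X=j) over j with P(X=j) ≤ P(X=17)
p-value (two-sided) = 0.00000
At α=0.1: p < α → reject H₀

reject H₀: yes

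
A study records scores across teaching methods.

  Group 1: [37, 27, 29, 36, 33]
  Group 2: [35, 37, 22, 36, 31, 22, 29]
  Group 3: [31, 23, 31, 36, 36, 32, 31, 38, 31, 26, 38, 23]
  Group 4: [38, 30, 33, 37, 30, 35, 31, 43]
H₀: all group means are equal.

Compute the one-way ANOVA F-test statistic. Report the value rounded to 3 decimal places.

Group means [32.40, 30.29, 31.33, 34.62], grand mean 32.094
SSB = Σnᵢ(x̄ᵢ−x̄)² = 81.549; SSW = ΣΣ(x−x̄ᵢ)² = 761.170
MSB = 81.549/3 = 27.1828; MSW = 761.170/28 = 27.1847
F = MSB/MSW = 0.9999
df = (3, 28)

test statistic = 1.000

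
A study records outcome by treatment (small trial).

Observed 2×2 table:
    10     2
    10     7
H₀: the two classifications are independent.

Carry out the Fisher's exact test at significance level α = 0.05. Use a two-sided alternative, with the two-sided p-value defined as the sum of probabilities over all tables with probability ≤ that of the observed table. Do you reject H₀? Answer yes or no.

Margins: r₁=12, r₂=17, c₁=20, c₂=9, n=29
p_obs = C(12,10)·C(17,10)/C(29,20); sum pmf over tables with pmf ≤ p_obs
p-value (two-sided) = 0.23408
At α=0.05: p ≥ α → fail to reject H₀

reject H₀: no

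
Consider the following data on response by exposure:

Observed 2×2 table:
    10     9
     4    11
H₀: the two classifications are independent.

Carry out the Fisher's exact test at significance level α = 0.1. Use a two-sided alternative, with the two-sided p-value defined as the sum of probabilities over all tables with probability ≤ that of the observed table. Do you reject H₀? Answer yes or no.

reject H₀: no

Margins: r₁=19, r₂=15, c₁=14, c₂=20, n=34
p_obs = C(19,10)·C(15,4)/C(34,14); sum pmf over tables with pmf ≤ p_obs
p-value (two-sided) = 0.17057
At α=0.1: p ≥ α → fail to reject H₀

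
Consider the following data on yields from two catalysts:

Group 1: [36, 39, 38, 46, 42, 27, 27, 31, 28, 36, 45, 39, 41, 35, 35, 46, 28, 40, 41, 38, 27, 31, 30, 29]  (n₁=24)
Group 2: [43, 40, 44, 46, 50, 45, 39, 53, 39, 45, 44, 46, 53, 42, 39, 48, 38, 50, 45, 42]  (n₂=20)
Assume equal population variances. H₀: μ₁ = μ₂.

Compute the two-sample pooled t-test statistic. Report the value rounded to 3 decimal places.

x̄₁=35.625, s₁=6.303, n₁=24
x̄₂=44.550, s₂=4.536, n₂=20
s_p² = [23·6.303² + 19·4.536²]/42 = 31.0613
SE = √(s_p²·(1/24+1/20)) = 1.6874
t = (35.625−44.550)/1.6874 = -5.2892
df = 42

test statistic = -5.289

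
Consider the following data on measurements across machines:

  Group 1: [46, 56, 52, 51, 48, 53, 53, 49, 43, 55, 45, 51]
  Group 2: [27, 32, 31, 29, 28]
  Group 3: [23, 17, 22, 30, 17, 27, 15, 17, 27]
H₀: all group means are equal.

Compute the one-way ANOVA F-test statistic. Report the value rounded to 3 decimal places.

test statistic = 118.279

Group means [50.17, 29.40, 21.67], grand mean 36.308
SSB = Σnᵢ(x̄ᵢ−x̄)² = 4472.672; SSW = ΣΣ(x−x̄ᵢ)² = 434.867
MSB = 4472.672/2 = 2236.3359; MSW = 434.867/23 = 18.9072
F = MSB/MSW = 118.2793
df = (2, 23)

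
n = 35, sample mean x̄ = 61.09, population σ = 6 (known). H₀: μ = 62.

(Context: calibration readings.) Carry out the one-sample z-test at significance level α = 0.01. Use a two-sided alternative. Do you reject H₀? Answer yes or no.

SE = σ/√n = 6/√35 = 1.0142
z = (x̄−μ₀)/SE = (61.09−62)/1.0142 = -0.8973
p-value (two-sided) = 0.36957
At α=0.01: p ≥ α → fail to reject H₀

reject H₀: no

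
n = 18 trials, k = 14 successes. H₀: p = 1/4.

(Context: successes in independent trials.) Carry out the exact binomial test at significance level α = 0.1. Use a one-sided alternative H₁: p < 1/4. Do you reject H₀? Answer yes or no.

reject H₀: no

Exact binomial: n=18, k=14, p₀=1/4=0.2500
P(X≤14) from Σ C(n,i)·p₀^i·(1−p₀)^(n−i)
p-value (one-sided, H₁ less) = 1.00000
At α=0.1: p ≥ α → fail to reject H₀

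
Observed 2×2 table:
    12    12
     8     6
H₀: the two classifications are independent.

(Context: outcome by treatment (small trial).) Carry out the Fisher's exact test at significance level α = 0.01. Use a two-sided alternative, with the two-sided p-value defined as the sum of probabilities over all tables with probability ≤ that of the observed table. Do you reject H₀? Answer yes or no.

reject H₀: no

Margins: r₁=24, r₂=14, c₁=20, c₂=18, n=38
p_obs = C(24,12)·C(14,8)/C(38,20); sum pmf over tables with pmf ≤ p_obs
p-value (two-sided) = 0.74487
At α=0.01: p ≥ α → fail to reject H₀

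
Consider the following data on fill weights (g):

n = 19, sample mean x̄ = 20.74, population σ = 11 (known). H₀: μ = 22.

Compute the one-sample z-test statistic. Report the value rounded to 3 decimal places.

test statistic = -0.499

SE = σ/√n = 11/√19 = 2.5236
z = (x̄−μ₀)/SE = (20.74−22)/2.5236 = -0.4993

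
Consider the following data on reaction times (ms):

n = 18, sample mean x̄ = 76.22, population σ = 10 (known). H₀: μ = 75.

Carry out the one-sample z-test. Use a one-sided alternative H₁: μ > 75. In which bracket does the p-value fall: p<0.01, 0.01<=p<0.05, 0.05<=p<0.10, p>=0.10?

SE = σ/√n = 10/√18 = 2.3570
z = (x̄−μ₀)/SE = (76.22−75)/2.3570 = 0.5176
p-value (one-sided, H₁ greater) = 0.30237
→ bracket: p>=0.10

p-value bracket: p>=0.10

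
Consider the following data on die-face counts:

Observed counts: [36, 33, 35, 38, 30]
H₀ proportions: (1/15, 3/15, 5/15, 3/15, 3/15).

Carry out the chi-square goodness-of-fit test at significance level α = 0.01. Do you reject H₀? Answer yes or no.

n = 172; E_i = n·p_i = [11.47, 34.40, 57.33, 34.40, 34.40]
χ² = (36−11.47)²/11.47 + (33−34.40)²/34.40 + (35−57.33)²/57.33 + (38−34.40)²/34.40 + (30−34.40)²/34.40 = 62.1860
df = 4
p-value (upper-tail) = 0.00000
At α=0.01: p < α → reject H₀

reject H₀: yes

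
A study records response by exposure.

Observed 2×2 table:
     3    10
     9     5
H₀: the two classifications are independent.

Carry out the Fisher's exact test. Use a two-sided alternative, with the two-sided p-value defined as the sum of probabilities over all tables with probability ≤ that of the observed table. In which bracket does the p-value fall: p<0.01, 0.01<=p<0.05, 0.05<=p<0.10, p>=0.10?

Margins: r₁=13, r₂=14, c₁=12, c₂=15, n=27
p_obs = C(13,3)·C(14,9)/C(27,12); sum pmf over tables with pmf ≤ p_obs
p-value (two-sided) = 0.05424
→ bracket: 0.05<=p<0.10

p-value bracket: 0.05<=p<0.10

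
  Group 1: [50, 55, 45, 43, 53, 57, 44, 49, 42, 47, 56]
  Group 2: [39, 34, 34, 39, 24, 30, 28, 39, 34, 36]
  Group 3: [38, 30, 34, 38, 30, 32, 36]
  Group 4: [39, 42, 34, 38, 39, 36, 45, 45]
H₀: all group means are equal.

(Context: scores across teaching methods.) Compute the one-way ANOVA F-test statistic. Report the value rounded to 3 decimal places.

Group means [49.18, 33.70, 34.00, 39.75], grand mean 39.833
SSB = Σnᵢ(x̄ᵢ−x̄)² = 1575.764; SSW = ΣΣ(x−x̄ᵢ)² = 709.236
MSB = 1575.764/3 = 525.2545; MSW = 709.236/32 = 22.1636
F = MSB/MSW = 23.6989
df = (3, 32)

test statistic = 23.699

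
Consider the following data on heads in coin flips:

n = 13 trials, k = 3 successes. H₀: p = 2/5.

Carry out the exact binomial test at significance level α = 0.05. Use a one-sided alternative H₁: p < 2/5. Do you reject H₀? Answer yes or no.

Exact binomial: n=13, k=3, p₀=2/5=0.4000
P(X≤3) from Σ C(n,i)·p₀^i·(1−p₀)^(n−i)
p-value (one-sided, H₁ less) = 0.16858
At α=0.05: p ≥ α → fail to reject H₀

reject H₀: no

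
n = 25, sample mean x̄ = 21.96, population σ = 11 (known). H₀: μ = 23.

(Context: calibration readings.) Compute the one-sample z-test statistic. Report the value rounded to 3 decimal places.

SE = σ/√n = 11/√25 = 2.2000
z = (x̄−μ₀)/SE = (21.96−23)/2.2000 = -0.4727

test statistic = -0.473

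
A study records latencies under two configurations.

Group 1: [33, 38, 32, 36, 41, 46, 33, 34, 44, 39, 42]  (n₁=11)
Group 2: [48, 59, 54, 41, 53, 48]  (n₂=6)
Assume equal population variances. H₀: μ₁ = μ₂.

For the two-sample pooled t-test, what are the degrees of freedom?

df = n₁ + n₂ − 2 = 11 + 6 − 2 = 15

degrees of freedom = 15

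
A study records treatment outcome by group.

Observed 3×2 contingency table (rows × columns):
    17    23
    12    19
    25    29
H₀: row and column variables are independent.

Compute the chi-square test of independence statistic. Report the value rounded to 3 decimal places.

test statistic = 0.474

Row totals [40, 31, 54], col totals [54, 71], n=125
χ² = (17−17.28)²/17.28 + (23−22.72)²/22.72 + (12−13.39)²/13.39 + (19−17.61)²/17.61 + (25−23.33)²/23.33 + (29−30.67)²/30.67 = 0.4737
df = 2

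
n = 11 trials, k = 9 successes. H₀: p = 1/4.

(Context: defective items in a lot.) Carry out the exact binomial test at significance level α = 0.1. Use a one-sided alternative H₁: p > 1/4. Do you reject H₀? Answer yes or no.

reject H₀: yes

Exact binomial: n=11, k=9, p₀=1/4=0.2500
P(X≥9) from Σ C(n,i)·p₀^i·(1−p₀)^(n−i)
p-value (one-sided, H₁ greater) = 0.00013
At α=0.1: p < α → reject H₀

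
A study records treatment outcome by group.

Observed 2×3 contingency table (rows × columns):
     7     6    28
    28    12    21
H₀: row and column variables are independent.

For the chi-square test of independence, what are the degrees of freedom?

degrees of freedom = 2

df = (r−1)(c−1) = (2−1)·(3−1) = 2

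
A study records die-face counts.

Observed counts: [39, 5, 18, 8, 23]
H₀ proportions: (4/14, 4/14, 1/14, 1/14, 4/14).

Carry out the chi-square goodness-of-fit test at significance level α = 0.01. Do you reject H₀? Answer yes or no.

reject H₀: yes

n = 93; E_i = n·p_i = [26.57, 26.57, 6.64, 6.64, 26.57]
χ² = (39−26.57)²/26.57 + (5−26.57)²/26.57 + (18−6.64)²/6.64 + (8−6.64)²/6.64 + (23−26.57)²/26.57 = 43.5000
df = 4
p-value (upper-tail) = 0.00000
At α=0.01: p < α → reject H₀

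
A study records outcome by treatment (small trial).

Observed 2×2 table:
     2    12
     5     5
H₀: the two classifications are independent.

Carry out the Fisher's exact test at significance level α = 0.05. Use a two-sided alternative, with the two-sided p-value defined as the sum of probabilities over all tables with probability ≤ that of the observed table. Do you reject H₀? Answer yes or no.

reject H₀: no

Margins: r₁=14, r₂=10, c₁=7, c₂=17, n=24
p_obs = C(14,2)·C(10,5)/C(24,7); sum pmf over tables with pmf ≤ p_obs
p-value (two-sided) = 0.08501
At α=0.05: p ≥ α → fail to reject H₀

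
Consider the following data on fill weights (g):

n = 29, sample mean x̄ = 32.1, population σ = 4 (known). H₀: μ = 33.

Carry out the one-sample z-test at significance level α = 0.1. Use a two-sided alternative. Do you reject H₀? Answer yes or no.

reject H₀: no

SE = σ/√n = 4/√29 = 0.7428
z = (x̄−μ₀)/SE = (32.1−33)/0.7428 = -1.2117
p-value (two-sided) = 0.22564
At α=0.1: p ≥ α → fail to reject H₀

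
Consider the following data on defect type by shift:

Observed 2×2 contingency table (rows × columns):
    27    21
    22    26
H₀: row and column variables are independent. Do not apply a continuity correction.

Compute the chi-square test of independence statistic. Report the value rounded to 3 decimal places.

test statistic = 1.042

Row totals [48, 48], col totals [49, 47], n=96
χ² = (27−24.50)²/24.50 + (21−23.50)²/23.50 + (22−24.50)²/24.50 + (26−23.50)²/23.50 = 1.0421
df = 1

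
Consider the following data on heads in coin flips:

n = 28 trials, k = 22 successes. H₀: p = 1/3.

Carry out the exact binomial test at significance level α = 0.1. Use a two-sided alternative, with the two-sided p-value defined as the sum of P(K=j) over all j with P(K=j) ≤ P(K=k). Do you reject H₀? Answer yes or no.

reject H₀: yes

Exact binomial: n=28, k=22, p₀=1/3=0.3333
P(X=j) = C(n,j)·p₀^j·(1−p₀)^(n−j); p = Σ P(X=j) over j with P(X=j) ≤ P(X=22)
p-value (two-sided) = 0.00000
At α=0.1: p < α → reject H₀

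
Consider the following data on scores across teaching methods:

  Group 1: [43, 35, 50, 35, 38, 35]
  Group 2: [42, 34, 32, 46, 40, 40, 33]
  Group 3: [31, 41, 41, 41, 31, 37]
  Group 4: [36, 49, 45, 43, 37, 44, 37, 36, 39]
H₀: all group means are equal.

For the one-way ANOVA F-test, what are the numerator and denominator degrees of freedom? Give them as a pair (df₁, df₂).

degrees of freedom = [3, 24]

k = 4 groups, N = 28 total
df = (k−1, N−k) = (4−1, 28−4) = (3, 24)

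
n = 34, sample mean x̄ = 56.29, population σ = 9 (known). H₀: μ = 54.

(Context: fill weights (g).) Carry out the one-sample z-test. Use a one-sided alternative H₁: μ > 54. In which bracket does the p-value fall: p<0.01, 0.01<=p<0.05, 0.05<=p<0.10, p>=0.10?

SE = σ/√n = 9/√34 = 1.5435
z = (x̄−μ₀)/SE = (56.29−54)/1.5435 = 1.4837
p-value (one-sided, H₁ greater) = 0.06895
→ bracket: 0.05<=p<0.10

p-value bracket: 0.05<=p<0.10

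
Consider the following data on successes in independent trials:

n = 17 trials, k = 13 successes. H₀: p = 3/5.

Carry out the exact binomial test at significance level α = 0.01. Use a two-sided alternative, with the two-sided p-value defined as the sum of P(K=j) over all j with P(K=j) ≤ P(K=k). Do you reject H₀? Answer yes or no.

reject H₀: no

Exact binomial: n=17, k=13, p₀=3/5=0.6000
P(X=j) = C(n,j)·p₀^j·(1−p₀)^(n−j); p = Σ P(X=j) over j with P(X=j) ≤ P(X=13)
p-value (two-sided) = 0.21790
At α=0.01: p ≥ α → fail to reject H₀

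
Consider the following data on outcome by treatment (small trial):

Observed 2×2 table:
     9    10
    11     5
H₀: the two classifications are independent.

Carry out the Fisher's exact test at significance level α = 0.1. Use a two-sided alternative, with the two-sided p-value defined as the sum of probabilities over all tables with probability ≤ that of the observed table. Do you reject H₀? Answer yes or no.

Margins: r₁=19, r₂=16, c₁=20, c₂=15, n=35
p_obs = C(19,9)·C(16,11)/C(35,20); sum pmf over tables with pmf ≤ p_obs
p-value (two-sided) = 0.30636
At α=0.1: p ≥ α → fail to reject H₀

reject H₀: no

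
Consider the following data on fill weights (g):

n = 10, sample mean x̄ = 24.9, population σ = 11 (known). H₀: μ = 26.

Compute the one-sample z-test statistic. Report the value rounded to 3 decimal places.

test statistic = -0.316

SE = σ/√n = 11/√10 = 3.4785
z = (x̄−μ₀)/SE = (24.9−26)/3.4785 = -0.3162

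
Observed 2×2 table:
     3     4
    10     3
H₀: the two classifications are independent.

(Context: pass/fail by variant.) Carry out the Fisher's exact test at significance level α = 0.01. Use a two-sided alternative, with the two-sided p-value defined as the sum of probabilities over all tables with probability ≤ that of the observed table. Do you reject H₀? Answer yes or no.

reject H₀: no

Margins: r₁=7, r₂=13, c₁=13, c₂=7, n=20
p_obs = C(7,3)·C(13,10)/C(20,13); sum pmf over tables with pmf ≤ p_obs
p-value (two-sided) = 0.17358
At α=0.01: p ≥ α → fail to reject H₀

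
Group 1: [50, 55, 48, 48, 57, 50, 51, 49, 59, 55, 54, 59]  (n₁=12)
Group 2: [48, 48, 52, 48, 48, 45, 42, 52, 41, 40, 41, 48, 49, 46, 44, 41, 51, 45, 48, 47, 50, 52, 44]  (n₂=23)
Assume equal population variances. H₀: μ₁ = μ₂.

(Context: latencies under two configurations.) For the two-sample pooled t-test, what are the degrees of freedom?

df = n₁ + n₂ − 2 = 12 + 23 − 2 = 33

degrees of freedom = 33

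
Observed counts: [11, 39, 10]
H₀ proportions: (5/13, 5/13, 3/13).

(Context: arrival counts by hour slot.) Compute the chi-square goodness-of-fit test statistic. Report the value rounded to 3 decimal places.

n = 60; E_i = n·p_i = [23.08, 23.08, 13.85]
χ² = (11−23.08)²/23.08 + (39−23.08)²/23.08 + (10−13.85)²/13.85 = 18.3756
df = 2

test statistic = 18.376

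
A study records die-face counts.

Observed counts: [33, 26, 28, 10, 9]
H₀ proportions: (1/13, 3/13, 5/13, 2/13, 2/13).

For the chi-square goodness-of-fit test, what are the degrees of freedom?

df = k − 1 = 5 − 1 = 4

degrees of freedom = 4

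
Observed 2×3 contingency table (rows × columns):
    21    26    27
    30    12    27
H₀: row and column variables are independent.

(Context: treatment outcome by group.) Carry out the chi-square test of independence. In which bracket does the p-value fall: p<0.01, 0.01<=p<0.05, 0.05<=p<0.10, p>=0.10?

p-value bracket: 0.01<=p<0.05

Row totals [74, 69], col totals [51, 38, 54], n=143
χ² = (21−26.39)²/26.39 + (26−19.66)²/19.66 + (27−27.94)²/27.94 + (30−24.61)²/24.61 + (12−18.34)²/18.34 + (27−26.06)²/26.06 = 6.5793
df = 2
p-value (upper-tail) = 0.03727
→ bracket: 0.01<=p<0.05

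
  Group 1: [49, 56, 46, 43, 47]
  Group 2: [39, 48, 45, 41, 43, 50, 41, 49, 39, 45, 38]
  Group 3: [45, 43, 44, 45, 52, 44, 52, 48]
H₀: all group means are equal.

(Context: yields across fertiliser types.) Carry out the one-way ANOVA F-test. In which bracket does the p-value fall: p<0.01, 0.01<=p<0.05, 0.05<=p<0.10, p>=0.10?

p-value bracket: 0.05<=p<0.10

Group means [48.20, 43.45, 46.62], grand mean 45.500
SSB = Σnᵢ(x̄ᵢ−x̄)² = 92.598; SSW = ΣΣ(x−x̄ᵢ)² = 367.402
MSB = 92.598/2 = 46.2989; MSW = 367.402/21 = 17.4953
F = MSB/MSW = 2.6464
df = (2, 21)
p-value (upper-tail) = 0.09441
→ bracket: 0.05<=p<0.10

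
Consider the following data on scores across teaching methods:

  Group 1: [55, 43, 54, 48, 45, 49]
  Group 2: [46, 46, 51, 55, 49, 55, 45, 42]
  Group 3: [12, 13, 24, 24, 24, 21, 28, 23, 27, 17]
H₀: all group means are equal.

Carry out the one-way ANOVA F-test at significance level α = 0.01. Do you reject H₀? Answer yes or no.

Group means [49.00, 48.62, 21.30], grand mean 37.333
SSB = Σnᵢ(x̄ᵢ−x̄)² = 4407.358; SSW = ΣΣ(x−x̄ᵢ)² = 547.975
MSB = 4407.358/2 = 2203.6792; MSW = 547.975/21 = 26.0940
F = MSB/MSW = 84.4514
df = (2, 21)
p-value (upper-tail) = 0.00000
At α=0.01: p < α → reject H₀

reject H₀: yes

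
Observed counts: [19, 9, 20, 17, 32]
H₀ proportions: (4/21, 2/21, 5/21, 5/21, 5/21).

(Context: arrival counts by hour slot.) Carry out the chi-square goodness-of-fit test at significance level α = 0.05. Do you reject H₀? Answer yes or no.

n = 97; E_i = n·p_i = [18.48, 9.24, 23.10, 23.10, 23.10]
χ² = (19−18.48)²/18.48 + (9−9.24)²/9.24 + (20−23.10)²/23.10 + (17−23.10)²/23.10 + (32−23.10)²/23.10 = 5.4778
df = 4
p-value (upper-tail) = 0.24168
At α=0.05: p ≥ α → fail to reject H₀

reject H₀: no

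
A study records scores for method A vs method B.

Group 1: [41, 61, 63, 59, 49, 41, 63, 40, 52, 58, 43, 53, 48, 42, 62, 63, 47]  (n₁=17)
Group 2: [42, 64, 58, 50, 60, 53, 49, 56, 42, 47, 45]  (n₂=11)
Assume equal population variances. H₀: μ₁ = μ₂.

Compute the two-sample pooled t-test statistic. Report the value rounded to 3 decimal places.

x̄₁=52.059, s₁=8.828, n₁=17
x̄₂=51.455, s₂=7.381, n₂=11
s_p² = [16·8.828² + 10·7.381²]/26 = 68.9103
SE = √(s_p²·(1/17+1/11)) = 3.2122
t = (52.059−51.455)/3.2122 = 0.1881
df = 26

test statistic = 0.188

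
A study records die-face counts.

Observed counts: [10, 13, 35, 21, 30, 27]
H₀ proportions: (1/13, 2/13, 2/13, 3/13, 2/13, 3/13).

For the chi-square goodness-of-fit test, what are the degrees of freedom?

df = k − 1 = 6 − 1 = 5

degrees of freedom = 5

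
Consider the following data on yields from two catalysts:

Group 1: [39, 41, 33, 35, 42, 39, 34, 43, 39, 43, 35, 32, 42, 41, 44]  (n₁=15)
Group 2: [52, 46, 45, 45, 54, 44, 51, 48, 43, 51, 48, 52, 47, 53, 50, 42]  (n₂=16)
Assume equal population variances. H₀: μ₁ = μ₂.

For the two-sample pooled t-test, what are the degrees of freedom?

degrees of freedom = 29

df = n₁ + n₂ − 2 = 15 + 16 − 2 = 29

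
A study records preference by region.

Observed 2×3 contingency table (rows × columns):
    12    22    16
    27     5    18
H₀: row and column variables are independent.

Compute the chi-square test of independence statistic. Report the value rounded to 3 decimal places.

Row totals [50, 50], col totals [39, 27, 34], n=100
χ² = (12−19.50)²/19.50 + (22−13.50)²/13.50 + (16−17.00)²/17.00 + (27−19.50)²/19.50 + (5−13.50)²/13.50 + (18−17.00)²/17.00 = 16.5906
df = 2

test statistic = 16.591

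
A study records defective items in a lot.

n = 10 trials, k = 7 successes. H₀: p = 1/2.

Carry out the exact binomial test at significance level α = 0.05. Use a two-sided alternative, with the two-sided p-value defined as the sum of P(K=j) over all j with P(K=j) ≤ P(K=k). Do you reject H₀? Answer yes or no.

reject H₀: no

Exact binomial: n=10, k=7, p₀=1/2=0.5000
P(X=j) = C(n,j)·p₀^j·(1−p₀)^(n−j); p = Σ P(X=j) over j with P(X=j) ≤ P(X=7)
p-value (two-sided) = 0.34375
At α=0.05: p ≥ α → fail to reject H₀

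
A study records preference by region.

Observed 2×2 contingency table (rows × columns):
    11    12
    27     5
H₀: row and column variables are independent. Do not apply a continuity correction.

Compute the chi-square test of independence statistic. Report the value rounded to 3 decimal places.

test statistic = 8.371

Row totals [23, 32], col totals [38, 17], n=55
χ² = (11−15.89)²/15.89 + (12−7.11)²/7.11 + (27−22.11)²/22.11 + (5−9.89)²/9.89 = 8.3706
df = 1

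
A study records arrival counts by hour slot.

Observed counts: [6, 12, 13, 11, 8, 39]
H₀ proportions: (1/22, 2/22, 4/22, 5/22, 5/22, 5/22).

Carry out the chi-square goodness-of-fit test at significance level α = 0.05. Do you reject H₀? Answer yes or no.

n = 89; E_i = n·p_i = [4.05, 8.09, 16.18, 20.23, 20.23, 20.23]
χ² = (6−4.05)²/4.05 + (12−8.09)²/8.09 + (13−16.18)²/16.18 + (11−20.23)²/20.23 + (8−20.23)²/20.23 + (39−20.23)²/20.23 = 32.4820
df = 5
p-value (upper-tail) = 0.00000
At α=0.05: p < α → reject H₀

reject H₀: yes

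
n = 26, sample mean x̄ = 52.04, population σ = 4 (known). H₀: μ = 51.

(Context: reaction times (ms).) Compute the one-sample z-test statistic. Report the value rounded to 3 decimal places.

SE = σ/√n = 4/√26 = 0.7845
z = (x̄−μ₀)/SE = (52.04−51)/0.7845 = 1.3257

test statistic = 1.326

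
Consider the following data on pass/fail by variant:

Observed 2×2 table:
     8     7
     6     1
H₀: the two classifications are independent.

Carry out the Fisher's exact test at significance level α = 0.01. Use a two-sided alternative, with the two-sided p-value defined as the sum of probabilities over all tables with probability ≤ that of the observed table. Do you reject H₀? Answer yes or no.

Margins: r₁=15, r₂=7, c₁=14, c₂=8, n=22
p_obs = C(15,8)·C(7,6)/C(22,14); sum pmf over tables with pmf ≤ p_obs
p-value (two-sided) = 0.19322
At α=0.01: p ≥ α → fail to reject H₀

reject H₀: no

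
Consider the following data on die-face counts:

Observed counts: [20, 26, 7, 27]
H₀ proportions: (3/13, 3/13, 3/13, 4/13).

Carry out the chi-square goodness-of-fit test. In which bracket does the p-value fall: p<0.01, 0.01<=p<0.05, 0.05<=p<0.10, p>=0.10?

n = 80; E_i = n·p_i = [18.46, 18.46, 18.46, 24.62]
χ² = (20−18.46)²/18.46 + (26−18.46)²/18.46 + (7−18.46)²/18.46 + (27−24.62)²/24.62 = 10.5531
df = 3
p-value (upper-tail) = 0.01440
→ bracket: 0.01<=p<0.05

p-value bracket: 0.01<=p<0.05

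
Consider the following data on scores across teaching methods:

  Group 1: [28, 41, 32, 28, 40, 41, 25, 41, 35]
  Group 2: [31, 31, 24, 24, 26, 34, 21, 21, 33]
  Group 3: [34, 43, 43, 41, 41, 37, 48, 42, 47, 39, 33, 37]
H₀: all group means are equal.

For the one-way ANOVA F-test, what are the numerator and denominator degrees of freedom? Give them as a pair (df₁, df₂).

degrees of freedom = [2, 27]

k = 3 groups, N = 30 total
df = (k−1, N−k) = (3−1, 30−3) = (2, 27)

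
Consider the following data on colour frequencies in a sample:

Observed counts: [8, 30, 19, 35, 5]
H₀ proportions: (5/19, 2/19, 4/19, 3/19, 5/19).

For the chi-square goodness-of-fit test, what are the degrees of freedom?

df = k − 1 = 5 − 1 = 4

degrees of freedom = 4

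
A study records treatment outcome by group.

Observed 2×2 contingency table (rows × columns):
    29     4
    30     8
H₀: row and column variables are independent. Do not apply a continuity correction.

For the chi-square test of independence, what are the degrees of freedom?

df = (r−1)(c−1) = (2−1)·(2−1) = 1

degrees of freedom = 1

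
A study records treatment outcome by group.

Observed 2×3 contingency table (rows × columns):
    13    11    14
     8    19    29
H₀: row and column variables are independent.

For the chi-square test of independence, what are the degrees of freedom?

df = (r−1)(c−1) = (2−1)·(3−1) = 2

degrees of freedom = 2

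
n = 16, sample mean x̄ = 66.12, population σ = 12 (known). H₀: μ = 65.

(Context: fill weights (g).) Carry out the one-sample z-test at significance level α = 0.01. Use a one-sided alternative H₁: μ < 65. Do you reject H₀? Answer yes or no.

SE = σ/√n = 12/√16 = 3.0000
z = (x̄−μ₀)/SE = (66.12−65)/3.0000 = 0.3733
p-value (one-sided, H₁ less) = 0.64555
At α=0.01: p ≥ α → fail to reject H₀

reject H₀: no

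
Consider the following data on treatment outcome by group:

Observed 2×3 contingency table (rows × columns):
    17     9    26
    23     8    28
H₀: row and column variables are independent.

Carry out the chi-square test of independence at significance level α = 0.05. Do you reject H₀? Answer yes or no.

reject H₀: no

Row totals [52, 59], col totals [40, 17, 54], n=111
χ² = (17−18.74)²/18.74 + (9−7.96)²/7.96 + (26−25.30)²/25.30 + (23−21.26)²/21.26 + (8−9.04)²/9.04 + (28−28.70)²/28.70 = 0.5938
df = 2
p-value (upper-tail) = 0.74311
At α=0.05: p ≥ α → fail to reject H₀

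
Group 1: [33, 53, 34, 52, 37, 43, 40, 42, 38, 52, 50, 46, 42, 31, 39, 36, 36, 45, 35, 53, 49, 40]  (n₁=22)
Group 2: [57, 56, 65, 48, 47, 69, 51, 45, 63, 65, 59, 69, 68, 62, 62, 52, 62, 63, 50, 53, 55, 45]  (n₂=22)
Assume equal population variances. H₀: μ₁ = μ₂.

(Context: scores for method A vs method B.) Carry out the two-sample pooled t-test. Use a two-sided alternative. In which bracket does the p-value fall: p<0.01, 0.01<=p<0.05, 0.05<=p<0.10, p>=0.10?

x̄₁=42.091, s₁=6.989, n₁=22
x̄₂=57.545, s₂=7.812, n₂=22
s_p² = [21·6.989² + 21·7.812²]/42 = 54.9351
SE = √(s_p²·(1/22+1/22)) = 2.2347
t = (42.091−57.545)/2.2347 = -6.9156
df = 42
p-value (two-sided) = 0.00000
→ bracket: p<0.01

p-value bracket: p<0.01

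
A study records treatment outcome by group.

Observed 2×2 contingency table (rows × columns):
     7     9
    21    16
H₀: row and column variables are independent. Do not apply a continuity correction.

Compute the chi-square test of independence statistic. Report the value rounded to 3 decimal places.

test statistic = 0.758

Row totals [16, 37], col totals [28, 25], n=53
χ² = (7−8.45)²/8.45 + (9−7.55)²/7.55 + (21−19.55)²/19.55 + (16−17.45)²/17.45 = 0.7583
df = 1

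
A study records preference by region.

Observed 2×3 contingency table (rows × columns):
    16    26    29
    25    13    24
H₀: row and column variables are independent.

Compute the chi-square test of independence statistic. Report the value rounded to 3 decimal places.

Row totals [71, 62], col totals [41, 39, 53], n=133
χ² = (16−21.89)²/21.89 + (26−20.82)²/20.82 + (29−28.29)²/28.29 + (25−19.11)²/19.11 + (13−18.18)²/18.18 + (24−24.71)²/24.71 = 6.2000
df = 2

test statistic = 6.200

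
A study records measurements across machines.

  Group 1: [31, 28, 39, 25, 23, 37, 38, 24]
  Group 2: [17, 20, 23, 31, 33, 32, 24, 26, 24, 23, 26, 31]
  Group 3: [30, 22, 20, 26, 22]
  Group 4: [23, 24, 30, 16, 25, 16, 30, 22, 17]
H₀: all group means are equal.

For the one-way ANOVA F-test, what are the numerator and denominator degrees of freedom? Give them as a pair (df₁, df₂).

degrees of freedom = [3, 30]

k = 4 groups, N = 34 total
df = (k−1, N−k) = (4−1, 34−4) = (3, 30)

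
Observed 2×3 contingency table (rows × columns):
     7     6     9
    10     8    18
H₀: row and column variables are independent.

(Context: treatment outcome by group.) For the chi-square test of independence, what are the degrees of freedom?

df = (r−1)(c−1) = (2−1)·(3−1) = 2

degrees of freedom = 2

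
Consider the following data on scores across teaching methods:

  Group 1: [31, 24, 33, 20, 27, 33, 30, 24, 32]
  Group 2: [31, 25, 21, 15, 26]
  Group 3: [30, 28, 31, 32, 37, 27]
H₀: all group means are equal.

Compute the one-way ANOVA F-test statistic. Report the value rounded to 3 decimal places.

test statistic = 3.229

Group means [28.22, 23.60, 30.83], grand mean 27.850
SSB = Σnᵢ(x̄ᵢ−x̄)² = 144.961; SSW = ΣΣ(x−x̄ᵢ)² = 381.589
MSB = 144.961/2 = 72.4806; MSW = 381.589/17 = 22.4464
F = MSB/MSW = 3.2290
df = (2, 17)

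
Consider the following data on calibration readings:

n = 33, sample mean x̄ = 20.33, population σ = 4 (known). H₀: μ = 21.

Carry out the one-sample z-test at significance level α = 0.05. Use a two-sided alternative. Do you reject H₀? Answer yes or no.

reject H₀: no

SE = σ/√n = 4/√33 = 0.6963
z = (x̄−μ₀)/SE = (20.33−21)/0.6963 = -0.9622
p-value (two-sided) = 0.33594
At α=0.05: p ≥ α → fail to reject H₀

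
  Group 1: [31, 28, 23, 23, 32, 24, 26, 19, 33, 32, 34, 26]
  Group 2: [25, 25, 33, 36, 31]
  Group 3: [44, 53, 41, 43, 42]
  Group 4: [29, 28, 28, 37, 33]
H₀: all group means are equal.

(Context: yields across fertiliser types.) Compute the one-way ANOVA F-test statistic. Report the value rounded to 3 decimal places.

test statistic = 15.935

Group means [27.58, 30.00, 44.60, 31.00], grand mean 31.815
SSB = Σnᵢ(x̄ᵢ−x̄)² = 1051.957; SSW = ΣΣ(x−x̄ᵢ)² = 506.117
MSB = 1051.957/3 = 350.6525; MSW = 506.117/23 = 22.0051
F = MSB/MSW = 15.9351
df = (3, 23)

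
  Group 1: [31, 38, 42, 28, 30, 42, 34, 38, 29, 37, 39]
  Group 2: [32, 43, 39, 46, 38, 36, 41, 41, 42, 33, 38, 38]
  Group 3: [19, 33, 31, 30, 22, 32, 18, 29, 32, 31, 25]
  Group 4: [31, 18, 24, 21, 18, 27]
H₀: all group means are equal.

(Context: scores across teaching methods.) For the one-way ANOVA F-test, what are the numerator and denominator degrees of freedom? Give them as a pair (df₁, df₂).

k = 4 groups, N = 40 total
df = (k−1, N−k) = (4−1, 40−4) = (3, 36)

degrees of freedom = [3, 36]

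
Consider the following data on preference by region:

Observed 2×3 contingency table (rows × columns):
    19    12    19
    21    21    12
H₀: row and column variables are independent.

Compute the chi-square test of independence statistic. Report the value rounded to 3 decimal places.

Row totals [50, 54], col totals [40, 33, 31], n=104
χ² = (19−19.23)²/19.23 + (12−15.87)²/15.87 + (19−14.90)²/14.90 + (21−20.77)²/20.77 + (21−17.13)²/17.13 + (12−16.10)²/16.10 = 3.9872
df = 2

test statistic = 3.987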